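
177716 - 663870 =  - 486154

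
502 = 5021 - 4519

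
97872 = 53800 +44072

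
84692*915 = 77493180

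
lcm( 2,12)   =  12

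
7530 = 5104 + 2426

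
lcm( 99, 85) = 8415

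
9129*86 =785094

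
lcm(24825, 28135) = 422025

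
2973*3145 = 9350085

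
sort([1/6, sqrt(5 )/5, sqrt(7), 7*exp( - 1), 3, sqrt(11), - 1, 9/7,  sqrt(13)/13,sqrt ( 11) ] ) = [  -  1 , 1/6, sqrt(13)/13, sqrt(5)/5, 9/7, 7*exp( - 1), sqrt( 7), 3 , sqrt(11 ), sqrt( 11) ] 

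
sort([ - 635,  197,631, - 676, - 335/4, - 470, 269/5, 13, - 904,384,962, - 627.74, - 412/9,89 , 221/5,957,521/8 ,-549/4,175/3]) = [ -904,-676 , - 635,- 627.74 ,- 470, - 549/4, - 335/4 , - 412/9, 13  ,  221/5, 269/5,175/3,521/8,89, 197,  384,631,957,962]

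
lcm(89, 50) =4450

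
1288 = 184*7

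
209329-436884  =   - 227555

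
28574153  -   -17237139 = 45811292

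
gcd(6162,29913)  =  39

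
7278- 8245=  - 967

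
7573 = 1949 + 5624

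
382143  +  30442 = 412585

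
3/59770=3/59770 = 0.00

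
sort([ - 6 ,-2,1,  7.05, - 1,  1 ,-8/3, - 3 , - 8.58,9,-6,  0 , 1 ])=[ - 8.58, - 6, - 6, - 3,-8/3,-2,-1, 0,  1 , 1,1,7.05  ,  9]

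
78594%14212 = 7534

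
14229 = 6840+7389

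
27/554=27/554   =  0.05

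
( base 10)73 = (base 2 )1001001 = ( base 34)25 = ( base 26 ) 2L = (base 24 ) 31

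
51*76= 3876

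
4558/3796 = 1 + 381/1898 = 1.20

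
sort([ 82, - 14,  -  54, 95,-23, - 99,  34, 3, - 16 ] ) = [ - 99, - 54, - 23, - 16,-14,  3, 34,82,95 ] 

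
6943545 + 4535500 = 11479045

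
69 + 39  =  108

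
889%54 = 25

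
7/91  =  1/13   =  0.08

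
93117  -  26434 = 66683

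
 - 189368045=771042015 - 960410060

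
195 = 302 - 107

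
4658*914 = 4257412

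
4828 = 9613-4785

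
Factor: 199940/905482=2^1*5^1*13^1*173^(- 1)*769^1*2617^( -1) = 99970/452741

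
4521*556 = 2513676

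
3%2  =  1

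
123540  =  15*8236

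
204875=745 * 275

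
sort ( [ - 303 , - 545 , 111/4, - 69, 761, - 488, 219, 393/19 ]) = [  -  545, - 488, - 303, - 69, 393/19,111/4, 219,761 ]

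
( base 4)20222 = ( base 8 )1052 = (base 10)554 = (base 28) JM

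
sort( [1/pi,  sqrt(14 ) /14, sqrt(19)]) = [sqrt( 14 )/14 , 1/pi,  sqrt( 19 ) ] 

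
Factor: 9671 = 19^1*509^1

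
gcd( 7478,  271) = 1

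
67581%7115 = 3546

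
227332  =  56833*4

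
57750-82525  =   - 24775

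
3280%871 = 667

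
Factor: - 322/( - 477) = 2^1*3^(  -  2)*7^1*23^1*53^( - 1 ) 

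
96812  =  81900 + 14912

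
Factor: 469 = 7^1*67^1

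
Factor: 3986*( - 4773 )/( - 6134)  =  3^1 * 37^1*43^1*1993^1*3067^( - 1) = 9512589/3067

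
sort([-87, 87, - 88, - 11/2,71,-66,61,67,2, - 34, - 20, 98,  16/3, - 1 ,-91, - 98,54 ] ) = [-98, - 91,- 88, - 87, -66, - 34, - 20, - 11/2, - 1, 2,16/3, 54,61,67, 71  ,  87,98]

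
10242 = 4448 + 5794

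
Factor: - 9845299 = - 9845299^1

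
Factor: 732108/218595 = 2^2*5^( -1 )*13^1*19^1*59^(  -  1 ) =988/295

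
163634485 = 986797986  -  823163501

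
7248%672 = 528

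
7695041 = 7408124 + 286917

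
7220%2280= 380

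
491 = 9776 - 9285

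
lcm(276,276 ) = 276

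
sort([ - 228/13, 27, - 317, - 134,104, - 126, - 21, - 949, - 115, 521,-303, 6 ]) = [  -  949, -317, - 303, - 134, - 126, - 115, - 21 ,  -  228/13, 6, 27,104,521] 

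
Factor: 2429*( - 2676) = - 6500004  =  - 2^2*3^1*7^1 * 223^1*347^1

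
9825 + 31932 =41757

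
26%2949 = 26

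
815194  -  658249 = 156945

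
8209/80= 102+49/80 = 102.61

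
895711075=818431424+77279651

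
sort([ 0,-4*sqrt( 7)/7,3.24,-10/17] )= [ - 4*sqrt(7)/7,-10/17, 0, 3.24]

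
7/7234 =7/7234 = 0.00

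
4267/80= 53 + 27/80 = 53.34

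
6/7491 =2/2497 = 0.00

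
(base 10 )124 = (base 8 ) 174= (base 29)48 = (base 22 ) 5E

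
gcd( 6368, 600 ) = 8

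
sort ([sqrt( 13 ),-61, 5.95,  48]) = [ - 61,sqrt(13 )  ,  5.95,48 ] 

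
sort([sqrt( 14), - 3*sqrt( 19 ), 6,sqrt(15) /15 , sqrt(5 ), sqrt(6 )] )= [ - 3 * sqrt(19 ),sqrt( 15 ) /15, sqrt(5 ),sqrt(6 ),sqrt(14 ),6 ]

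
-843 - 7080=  - 7923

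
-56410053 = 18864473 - 75274526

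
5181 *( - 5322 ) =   -  27573282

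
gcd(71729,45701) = 1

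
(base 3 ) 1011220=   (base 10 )861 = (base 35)OL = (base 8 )1535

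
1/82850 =1/82850 = 0.00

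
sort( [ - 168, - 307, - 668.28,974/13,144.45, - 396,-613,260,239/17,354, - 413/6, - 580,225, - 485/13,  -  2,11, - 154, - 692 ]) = [-692, - 668.28, - 613,  -  580, - 396, - 307, - 168, - 154, - 413/6, - 485/13, - 2, 11,239/17,974/13, 144.45,225,  260,354 ]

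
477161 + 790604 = 1267765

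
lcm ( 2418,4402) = 171678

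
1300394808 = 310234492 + 990160316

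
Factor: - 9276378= -2^1 * 3^1*31^1 * 53^1*941^1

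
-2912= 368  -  3280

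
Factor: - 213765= - 3^1*5^1*14251^1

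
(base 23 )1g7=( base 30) 104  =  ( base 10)904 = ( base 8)1610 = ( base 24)1DG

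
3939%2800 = 1139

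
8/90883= 8/90883 = 0.00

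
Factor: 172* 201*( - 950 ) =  - 32843400  =  - 2^3*3^1*5^2*19^1*43^1*67^1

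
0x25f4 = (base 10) 9716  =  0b10010111110100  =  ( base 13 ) 4565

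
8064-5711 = 2353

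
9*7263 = 65367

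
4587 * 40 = 183480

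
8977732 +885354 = 9863086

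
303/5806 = 303/5806  =  0.05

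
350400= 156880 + 193520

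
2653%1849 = 804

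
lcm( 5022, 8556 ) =231012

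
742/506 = 1 + 118/253= 1.47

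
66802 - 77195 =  - 10393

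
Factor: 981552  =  2^4*3^1 * 11^2*13^2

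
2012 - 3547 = - 1535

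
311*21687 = 6744657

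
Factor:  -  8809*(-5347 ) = 23^1*383^1*5347^1=   47101723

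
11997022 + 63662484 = 75659506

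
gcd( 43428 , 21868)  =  308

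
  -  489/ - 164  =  489/164 = 2.98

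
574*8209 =4711966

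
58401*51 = 2978451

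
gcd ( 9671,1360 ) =1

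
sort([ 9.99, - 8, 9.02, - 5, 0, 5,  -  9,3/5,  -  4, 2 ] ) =[ - 9,-8, - 5, - 4,0,3/5,2, 5,9.02, 9.99 ]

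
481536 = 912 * 528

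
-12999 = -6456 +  - 6543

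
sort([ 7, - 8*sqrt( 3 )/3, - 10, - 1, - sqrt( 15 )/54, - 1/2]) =[ - 10,  -  8*sqrt(3) /3, - 1,  -  1/2, - sqrt (15)/54, 7]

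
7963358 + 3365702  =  11329060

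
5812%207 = 16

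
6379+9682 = 16061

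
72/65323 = 72/65323 = 0.00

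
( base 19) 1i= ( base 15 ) 27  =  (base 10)37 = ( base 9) 41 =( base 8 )45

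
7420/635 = 11 + 87/127 =11.69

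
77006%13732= 8346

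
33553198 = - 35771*( - 938 )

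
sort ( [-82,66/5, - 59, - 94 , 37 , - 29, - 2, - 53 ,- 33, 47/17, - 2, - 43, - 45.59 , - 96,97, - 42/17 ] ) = [ -96 , - 94, - 82 ,-59,-53, - 45.59,- 43, -33, - 29,-42/17, - 2 ,-2,47/17,66/5,37, 97] 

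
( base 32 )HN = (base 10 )567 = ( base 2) 1000110111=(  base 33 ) h6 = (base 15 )27C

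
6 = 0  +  6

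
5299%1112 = 851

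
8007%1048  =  671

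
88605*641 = 56795805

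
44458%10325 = 3158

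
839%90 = 29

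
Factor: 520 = 2^3*5^1 * 13^1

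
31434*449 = 14113866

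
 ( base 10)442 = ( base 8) 672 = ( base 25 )hh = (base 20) 122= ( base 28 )fm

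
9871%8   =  7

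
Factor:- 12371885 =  - 5^1*67^1*36931^1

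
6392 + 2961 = 9353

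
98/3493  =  14/499 = 0.03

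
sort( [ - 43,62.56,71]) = [ - 43,62.56, 71]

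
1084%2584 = 1084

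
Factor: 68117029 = 68117029^1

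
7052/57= 123+41/57 =123.72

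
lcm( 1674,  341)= 18414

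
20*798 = 15960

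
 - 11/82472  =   - 1+ 82461/82472 = - 0.00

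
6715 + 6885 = 13600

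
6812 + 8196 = 15008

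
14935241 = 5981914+8953327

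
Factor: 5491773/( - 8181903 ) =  - 3^2*7^3 * 593^1*2727301^( - 1) = - 1830591/2727301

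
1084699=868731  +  215968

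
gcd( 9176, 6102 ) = 2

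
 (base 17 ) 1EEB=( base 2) 10001111111000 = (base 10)9208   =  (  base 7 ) 35563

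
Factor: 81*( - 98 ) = - 7938 = -2^1 *3^4*7^2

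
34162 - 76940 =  - 42778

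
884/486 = 442/243=1.82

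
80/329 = 80/329 = 0.24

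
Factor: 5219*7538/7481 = 39340822/7481 = 2^1*17^1 * 307^1*3769^1*7481^(-1 ) 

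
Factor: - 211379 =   -  7^1*30197^1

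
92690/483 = 191+19/21 = 191.90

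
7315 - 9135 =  - 1820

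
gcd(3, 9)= 3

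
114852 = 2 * 57426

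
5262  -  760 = 4502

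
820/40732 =205/10183= 0.02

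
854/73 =11 + 51/73 = 11.70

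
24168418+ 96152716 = 120321134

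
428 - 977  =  - 549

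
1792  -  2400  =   - 608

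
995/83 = 11 + 82/83 = 11.99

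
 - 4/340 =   -  1/85 = - 0.01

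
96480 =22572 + 73908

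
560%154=98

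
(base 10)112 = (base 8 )160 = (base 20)5C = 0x70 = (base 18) 64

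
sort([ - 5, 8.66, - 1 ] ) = [ - 5, - 1, 8.66 ] 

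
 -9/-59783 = 9/59783 =0.00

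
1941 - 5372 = - 3431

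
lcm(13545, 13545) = 13545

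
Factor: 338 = 2^1*13^2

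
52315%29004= 23311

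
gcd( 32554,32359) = 1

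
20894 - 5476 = 15418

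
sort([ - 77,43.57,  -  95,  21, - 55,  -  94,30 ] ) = [  -  95,-94,-77, - 55,21,30, 43.57] 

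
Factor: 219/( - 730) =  - 2^(  -  1)*3^1*5^( -1 )=-3/10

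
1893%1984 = 1893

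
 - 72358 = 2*(  -  36179) 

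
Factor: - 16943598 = - 2^1*3^2*7^1*29^1*4637^1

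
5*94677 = 473385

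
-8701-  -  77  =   - 8624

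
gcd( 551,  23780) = 29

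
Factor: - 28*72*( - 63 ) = 127008 = 2^5*3^4*7^2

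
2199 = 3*733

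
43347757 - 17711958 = 25635799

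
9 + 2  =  11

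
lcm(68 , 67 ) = 4556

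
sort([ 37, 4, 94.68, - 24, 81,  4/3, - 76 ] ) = [ - 76, - 24,  4/3, 4, 37,  81, 94.68] 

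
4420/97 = 45 +55/97 = 45.57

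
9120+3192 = 12312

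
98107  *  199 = 19523293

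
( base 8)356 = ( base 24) 9m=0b11101110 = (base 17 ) E0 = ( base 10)238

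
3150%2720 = 430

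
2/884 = 1/442   =  0.00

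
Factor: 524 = 2^2*131^1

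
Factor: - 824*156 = -2^5 * 3^1*13^1*103^1 = -128544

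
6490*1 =6490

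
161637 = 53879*3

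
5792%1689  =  725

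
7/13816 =7/13816 = 0.00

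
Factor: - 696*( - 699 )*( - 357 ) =  -  2^3 * 3^3*7^1*17^1*29^1* 233^1 =-173681928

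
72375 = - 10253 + 82628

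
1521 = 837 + 684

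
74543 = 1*74543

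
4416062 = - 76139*( - 58) 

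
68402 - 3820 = 64582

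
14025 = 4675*3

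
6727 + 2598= 9325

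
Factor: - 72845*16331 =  - 1189631695 = - 5^1  *7^1*17^1 * 857^1*2333^1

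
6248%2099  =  2050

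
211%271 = 211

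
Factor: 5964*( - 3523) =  - 2^2*3^1*7^1*13^1*71^1*271^1 = - 21011172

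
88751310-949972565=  - 861221255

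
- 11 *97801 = - 1075811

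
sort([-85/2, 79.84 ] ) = [ - 85/2, 79.84]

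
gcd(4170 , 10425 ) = 2085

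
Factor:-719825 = -5^2*28793^1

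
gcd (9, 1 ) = 1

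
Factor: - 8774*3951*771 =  - 2^1*3^3*41^1*107^1*257^1  *439^1 = - 26727543054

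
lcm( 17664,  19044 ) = 1218816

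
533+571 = 1104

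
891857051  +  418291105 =1310148156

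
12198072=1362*8956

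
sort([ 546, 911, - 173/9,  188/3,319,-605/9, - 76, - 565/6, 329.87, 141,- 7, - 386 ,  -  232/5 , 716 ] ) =[ - 386, - 565/6,-76, - 605/9 , - 232/5, - 173/9 , - 7,188/3, 141,  319,329.87,546,  716,  911 ] 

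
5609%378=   317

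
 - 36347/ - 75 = 484 +47/75 = 484.63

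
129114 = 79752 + 49362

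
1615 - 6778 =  - 5163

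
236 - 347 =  - 111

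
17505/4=17505/4  =  4376.25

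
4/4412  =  1/1103=0.00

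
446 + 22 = 468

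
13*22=286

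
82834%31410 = 20014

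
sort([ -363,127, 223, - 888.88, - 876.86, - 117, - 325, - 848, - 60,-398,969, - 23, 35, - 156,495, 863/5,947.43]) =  [-888.88, - 876.86, - 848,-398, -363, - 325, - 156 , - 117, - 60 , - 23, 35,127,863/5,223,  495 , 947.43 , 969 ] 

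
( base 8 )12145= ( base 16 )1465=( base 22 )ah7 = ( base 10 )5221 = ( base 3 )21011101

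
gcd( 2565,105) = 15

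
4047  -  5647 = -1600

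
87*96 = 8352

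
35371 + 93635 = 129006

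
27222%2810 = 1932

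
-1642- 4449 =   -  6091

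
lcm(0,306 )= 0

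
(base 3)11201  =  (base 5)1002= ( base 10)127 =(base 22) 5h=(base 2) 1111111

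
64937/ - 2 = - 32469 + 1/2 = - 32468.50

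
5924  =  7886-1962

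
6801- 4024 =2777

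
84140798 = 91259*922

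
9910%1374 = 292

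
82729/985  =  82729/985 = 83.99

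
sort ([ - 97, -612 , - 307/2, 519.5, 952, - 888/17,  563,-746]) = [  -  746,  -  612,  -  307/2,-97, -888/17,519.5,563, 952 ] 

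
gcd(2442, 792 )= 66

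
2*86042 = 172084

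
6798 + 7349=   14147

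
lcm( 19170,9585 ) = 19170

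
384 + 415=799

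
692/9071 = 692/9071= 0.08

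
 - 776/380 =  - 3+91/95 =- 2.04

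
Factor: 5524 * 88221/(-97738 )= -2^1 * 3^1*7^1*1381^1*4201^1*48869^( - 1 ) = -243666402/48869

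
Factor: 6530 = 2^1*5^1*653^1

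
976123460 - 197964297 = 778159163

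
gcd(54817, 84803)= 1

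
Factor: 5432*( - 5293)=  - 28751576 = - 2^3*7^1*67^1*79^1*97^1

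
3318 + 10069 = 13387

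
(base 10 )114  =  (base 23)4M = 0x72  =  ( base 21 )59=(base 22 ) 54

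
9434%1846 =204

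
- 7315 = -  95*77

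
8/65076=2/16269=0.00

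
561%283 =278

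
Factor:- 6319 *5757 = - 36378483 = - 3^1 * 19^1*71^1 * 89^1*101^1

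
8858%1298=1070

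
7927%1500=427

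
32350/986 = 16175/493 = 32.81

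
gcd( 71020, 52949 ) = 1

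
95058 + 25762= 120820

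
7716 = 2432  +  5284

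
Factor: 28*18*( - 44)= - 22176=-2^5*3^2*7^1 *11^1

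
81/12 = 6 + 3/4 = 6.75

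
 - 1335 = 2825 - 4160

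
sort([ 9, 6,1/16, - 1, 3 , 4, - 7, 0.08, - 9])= [- 9,-7,-1 , 1/16, 0.08,3,4, 6, 9 ]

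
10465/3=3488 + 1/3=3488.33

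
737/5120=737/5120= 0.14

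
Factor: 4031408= 2^4*197^1*1279^1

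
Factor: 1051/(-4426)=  - 2^( - 1 ) * 1051^1*2213^( - 1 ) 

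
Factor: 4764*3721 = 17726844  =  2^2*3^1*61^2*397^1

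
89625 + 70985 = 160610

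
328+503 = 831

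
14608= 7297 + 7311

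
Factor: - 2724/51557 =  - 2^2 * 3^1 * 11^( - 1)*43^ ( - 1) * 109^( - 1) * 227^1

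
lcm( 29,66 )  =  1914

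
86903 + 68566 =155469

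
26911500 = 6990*3850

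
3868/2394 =1 + 737/1197 = 1.62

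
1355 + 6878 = 8233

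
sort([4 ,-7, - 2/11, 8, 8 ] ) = [ - 7,-2/11 , 4, 8 , 8]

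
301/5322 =301/5322 =0.06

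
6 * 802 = 4812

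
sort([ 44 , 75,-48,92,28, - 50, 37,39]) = [ - 50, - 48,28,37,39,44, 75, 92]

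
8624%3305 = 2014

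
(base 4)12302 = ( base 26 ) gi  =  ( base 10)434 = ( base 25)h9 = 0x1B2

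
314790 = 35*8994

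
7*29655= 207585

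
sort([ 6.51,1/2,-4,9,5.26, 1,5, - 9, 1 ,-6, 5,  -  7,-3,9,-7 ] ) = [-9, - 7,  -  7, - 6, - 4, - 3, 1/2, 1,1,5,5, 5.26, 6.51,  9, 9 ]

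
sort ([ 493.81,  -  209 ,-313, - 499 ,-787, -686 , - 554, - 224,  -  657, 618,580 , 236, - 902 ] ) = [ - 902, - 787, - 686, - 657, -554, - 499,  -  313,-224,- 209 , 236, 493.81,580, 618]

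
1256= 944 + 312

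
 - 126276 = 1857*( - 68 )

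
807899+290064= 1097963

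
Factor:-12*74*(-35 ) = 2^3*3^1  *5^1*7^1*37^1 = 31080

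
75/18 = 4 + 1/6  =  4.17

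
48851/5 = 9770 + 1/5  =  9770.20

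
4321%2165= 2156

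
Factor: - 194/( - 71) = 2^1*71^( - 1)*97^1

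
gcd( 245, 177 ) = 1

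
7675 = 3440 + 4235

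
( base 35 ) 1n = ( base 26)26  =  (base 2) 111010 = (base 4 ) 322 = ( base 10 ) 58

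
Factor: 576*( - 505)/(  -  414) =2^5*5^1*23^( - 1)*101^1 =16160/23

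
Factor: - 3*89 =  - 3^1*89^1 = - 267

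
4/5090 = 2/2545=0.00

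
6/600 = 1/100 = 0.01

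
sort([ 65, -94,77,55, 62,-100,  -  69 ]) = [  -  100, - 94 ,  -  69,55,62, 65,  77 ] 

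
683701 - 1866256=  - 1182555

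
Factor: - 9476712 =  - 2^3*3^2*7^1*18803^1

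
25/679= 25/679  =  0.04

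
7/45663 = 7/45663=0.00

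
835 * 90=75150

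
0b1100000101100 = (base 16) 182C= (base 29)7ab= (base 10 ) 6188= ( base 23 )bg1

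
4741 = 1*4741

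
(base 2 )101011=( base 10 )43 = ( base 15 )2d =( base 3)1121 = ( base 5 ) 133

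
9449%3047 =308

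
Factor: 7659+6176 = 5^1*2767^1 = 13835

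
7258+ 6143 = 13401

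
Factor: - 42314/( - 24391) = 2^1 * 21157^1*24391^( - 1 )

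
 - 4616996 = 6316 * ( - 731)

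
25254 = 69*366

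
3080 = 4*770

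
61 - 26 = 35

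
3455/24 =3455/24=143.96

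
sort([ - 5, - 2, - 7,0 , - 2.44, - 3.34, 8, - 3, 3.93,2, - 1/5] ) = [ - 7,  -  5, - 3.34, - 3,  -  2.44,-2, - 1/5, 0,  2,3.93,8 ] 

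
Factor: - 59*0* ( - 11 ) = 0^1 = 0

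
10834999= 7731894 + 3103105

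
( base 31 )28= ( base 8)106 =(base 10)70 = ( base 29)2C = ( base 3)2121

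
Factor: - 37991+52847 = 14856  =  2^3 * 3^1*619^1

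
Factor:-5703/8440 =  - 2^( - 3 )*3^1 *5^(  -  1 )*211^(-1 )*1901^1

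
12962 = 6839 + 6123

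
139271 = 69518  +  69753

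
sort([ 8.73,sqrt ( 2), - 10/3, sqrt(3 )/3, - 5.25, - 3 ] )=[ - 5.25, - 10/3,  -  3, sqrt( 3) /3,sqrt( 2),8.73 ]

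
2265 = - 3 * ( - 755)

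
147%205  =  147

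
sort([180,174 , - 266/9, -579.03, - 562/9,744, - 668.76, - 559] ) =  [-668.76,  -  579.03, -559, - 562/9, - 266/9, 174,180,744] 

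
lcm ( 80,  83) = 6640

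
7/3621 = 7/3621 =0.00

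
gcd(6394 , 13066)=278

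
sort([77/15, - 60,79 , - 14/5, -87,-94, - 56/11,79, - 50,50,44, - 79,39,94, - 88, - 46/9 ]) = [ - 94, - 88,  -  87,-79, - 60, - 50, - 46/9, - 56/11, - 14/5,77/15, 39,44,50, 79,79,94]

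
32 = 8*4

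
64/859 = 64/859 =0.07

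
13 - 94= - 81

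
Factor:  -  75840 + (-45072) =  -2^4* 3^1*11^1* 229^1  =  -120912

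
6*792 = 4752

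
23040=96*240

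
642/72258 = 107/12043=0.01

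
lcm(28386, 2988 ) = 56772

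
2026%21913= 2026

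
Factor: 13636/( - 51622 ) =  - 14/53 = - 2^1*7^1 * 53^ ( - 1)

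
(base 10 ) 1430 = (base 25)275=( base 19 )3i5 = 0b10110010110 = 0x596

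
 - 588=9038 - 9626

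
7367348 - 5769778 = 1597570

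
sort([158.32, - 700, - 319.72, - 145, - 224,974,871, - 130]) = [ - 700, - 319.72, - 224, -145, - 130,158.32,871, 974]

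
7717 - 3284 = 4433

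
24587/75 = 24587/75 = 327.83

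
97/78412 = 97/78412 =0.00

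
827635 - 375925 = 451710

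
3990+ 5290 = 9280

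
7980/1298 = 3990/649 = 6.15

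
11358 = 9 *1262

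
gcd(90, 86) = 2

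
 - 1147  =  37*( - 31)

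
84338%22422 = 17072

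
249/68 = 249/68= 3.66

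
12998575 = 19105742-6107167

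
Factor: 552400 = 2^4*5^2  *1381^1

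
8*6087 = 48696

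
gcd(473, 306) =1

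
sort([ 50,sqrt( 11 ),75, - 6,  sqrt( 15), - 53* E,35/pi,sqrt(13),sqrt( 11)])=[-53*E, - 6,sqrt( 11 ),sqrt ( 11),sqrt(13),sqrt( 15 ),35/pi , 50,75]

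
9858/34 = 4929/17= 289.94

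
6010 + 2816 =8826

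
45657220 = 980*46589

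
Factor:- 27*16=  - 432 = - 2^4*3^3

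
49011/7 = 49011/7 = 7001.57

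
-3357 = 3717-7074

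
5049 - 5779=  - 730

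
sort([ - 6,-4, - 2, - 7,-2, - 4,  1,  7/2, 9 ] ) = [ - 7, - 6, - 4, - 4, - 2,-2, 1, 7/2, 9]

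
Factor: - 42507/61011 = - 4723/6779 = - 4723^1*6779^( - 1 )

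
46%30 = 16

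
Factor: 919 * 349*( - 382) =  - 2^1*191^1 *349^1*919^1 = -122519242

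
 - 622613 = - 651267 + 28654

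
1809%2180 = 1809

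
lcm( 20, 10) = 20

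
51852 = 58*894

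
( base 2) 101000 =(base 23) 1H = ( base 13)31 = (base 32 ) 18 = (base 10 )40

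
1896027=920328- - 975699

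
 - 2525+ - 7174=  - 9699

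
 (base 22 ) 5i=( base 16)80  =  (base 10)128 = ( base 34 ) 3Q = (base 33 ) 3t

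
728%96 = 56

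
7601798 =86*88393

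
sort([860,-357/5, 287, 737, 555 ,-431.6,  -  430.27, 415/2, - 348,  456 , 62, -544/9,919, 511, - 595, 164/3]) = [ - 595,-431.6,-430.27, -348, - 357/5, -544/9, 164/3,62,415/2,287, 456 , 511,555,  737, 860, 919 ] 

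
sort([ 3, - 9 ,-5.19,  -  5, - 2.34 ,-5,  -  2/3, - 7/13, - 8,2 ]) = [-9,-8, - 5.19, - 5, - 5, - 2.34,  -  2/3, - 7/13, 2, 3 ] 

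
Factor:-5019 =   -  3^1*7^1 * 239^1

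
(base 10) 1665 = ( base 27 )27I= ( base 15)760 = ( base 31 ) 1mm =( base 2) 11010000001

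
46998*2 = 93996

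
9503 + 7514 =17017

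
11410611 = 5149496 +6261115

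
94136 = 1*94136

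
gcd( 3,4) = 1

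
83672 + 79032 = 162704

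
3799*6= 22794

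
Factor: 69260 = 2^2*5^1*3463^1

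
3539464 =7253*488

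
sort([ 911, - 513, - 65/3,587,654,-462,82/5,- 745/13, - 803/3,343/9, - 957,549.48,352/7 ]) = [-957, - 513, - 462, - 803/3, - 745/13, - 65/3, 82/5,343/9,352/7, 549.48, 587,654,911]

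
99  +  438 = 537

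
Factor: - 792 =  - 2^3*3^2* 11^1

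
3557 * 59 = 209863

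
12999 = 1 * 12999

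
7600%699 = 610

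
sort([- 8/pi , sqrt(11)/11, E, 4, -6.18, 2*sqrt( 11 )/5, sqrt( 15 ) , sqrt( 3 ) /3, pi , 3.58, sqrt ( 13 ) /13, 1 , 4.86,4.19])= [ - 6.18, - 8/pi , sqrt( 13) /13, sqrt( 11)/11, sqrt(3 )/3,1,  2*sqrt (11 )/5, E , pi,3.58, sqrt (15 ), 4,  4.19, 4.86]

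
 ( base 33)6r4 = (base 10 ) 7429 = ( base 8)16405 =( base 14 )29C9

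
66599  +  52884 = 119483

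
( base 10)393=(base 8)611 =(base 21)IF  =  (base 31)CL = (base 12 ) 289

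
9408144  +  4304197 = 13712341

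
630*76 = 47880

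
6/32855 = 6/32855 = 0.00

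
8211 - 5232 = 2979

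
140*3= 420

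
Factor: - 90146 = - 2^1*7^1*47^1*137^1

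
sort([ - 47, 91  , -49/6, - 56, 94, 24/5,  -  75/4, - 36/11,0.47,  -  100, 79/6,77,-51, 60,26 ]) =[  -  100, - 56,  -  51,  -  47,-75/4, - 49/6, - 36/11, 0.47,24/5,  79/6 , 26,60, 77, 91, 94 ]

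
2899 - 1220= 1679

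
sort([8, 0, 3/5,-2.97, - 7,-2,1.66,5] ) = [  -  7, -2.97,-2,0,  3/5,1.66,5,8] 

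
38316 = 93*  412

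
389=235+154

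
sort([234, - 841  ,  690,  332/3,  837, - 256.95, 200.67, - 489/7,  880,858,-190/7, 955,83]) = [ - 841, - 256.95 ,-489/7,- 190/7,83, 332/3,200.67, 234, 690, 837, 858, 880,  955]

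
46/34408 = 1/748 = 0.00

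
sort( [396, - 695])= [-695,396]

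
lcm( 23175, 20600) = 185400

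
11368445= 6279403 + 5089042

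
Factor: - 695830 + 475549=- 220281 = - 3^1 *101^1*727^1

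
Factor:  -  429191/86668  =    -  931/188 = -2^( - 2 )*7^2*19^1*47^( - 1 )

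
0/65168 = 0 = 0.00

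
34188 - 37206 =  - 3018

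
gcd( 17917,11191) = 19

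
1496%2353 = 1496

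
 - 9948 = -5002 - 4946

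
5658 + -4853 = 805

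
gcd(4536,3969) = 567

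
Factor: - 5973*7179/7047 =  - 4764463/783  =  - 3^ ( -3)*11^1*29^( - 1)*181^1*2393^1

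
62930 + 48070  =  111000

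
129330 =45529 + 83801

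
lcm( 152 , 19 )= 152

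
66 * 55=3630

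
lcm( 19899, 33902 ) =915354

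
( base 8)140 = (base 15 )66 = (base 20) 4g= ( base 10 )96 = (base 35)2q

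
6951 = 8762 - 1811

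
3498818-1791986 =1706832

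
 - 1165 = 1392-2557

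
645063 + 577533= 1222596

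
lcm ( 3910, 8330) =191590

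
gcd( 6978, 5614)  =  2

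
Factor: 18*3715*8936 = 2^4*3^2*5^1*743^1 * 1117^1 = 597550320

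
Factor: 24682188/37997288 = 2^( - 1 )*3^1 * 7^( - 1 )*23^(  -  1 ) * 443^1 * 4643^1 * 29501^( - 1 ) = 6170547/9499322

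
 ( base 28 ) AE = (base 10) 294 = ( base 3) 101220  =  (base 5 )2134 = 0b100100110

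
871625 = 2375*367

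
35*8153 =285355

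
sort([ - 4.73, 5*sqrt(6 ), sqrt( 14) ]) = [ - 4.73, sqrt(14), 5 * sqrt( 6 ) ] 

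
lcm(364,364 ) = 364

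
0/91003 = 0 = 0.00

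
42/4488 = 7/748 = 0.01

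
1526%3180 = 1526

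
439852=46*9562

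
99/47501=99/47501=0.00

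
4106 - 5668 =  - 1562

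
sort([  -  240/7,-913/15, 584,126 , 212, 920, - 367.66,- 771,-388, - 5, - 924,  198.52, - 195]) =[-924, - 771, - 388,-367.66, - 195,-913/15, - 240/7,-5,126, 198.52, 212,584,920]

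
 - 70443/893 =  - 70443/893 = - 78.88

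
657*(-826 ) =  - 542682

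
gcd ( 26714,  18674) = 2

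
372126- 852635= - 480509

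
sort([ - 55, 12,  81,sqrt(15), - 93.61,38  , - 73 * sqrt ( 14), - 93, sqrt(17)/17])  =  [ - 73*sqrt( 14 ), - 93.61, - 93 , - 55, sqrt(17)/17, sqrt ( 15 ), 12, 38,  81]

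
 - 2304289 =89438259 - 91742548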